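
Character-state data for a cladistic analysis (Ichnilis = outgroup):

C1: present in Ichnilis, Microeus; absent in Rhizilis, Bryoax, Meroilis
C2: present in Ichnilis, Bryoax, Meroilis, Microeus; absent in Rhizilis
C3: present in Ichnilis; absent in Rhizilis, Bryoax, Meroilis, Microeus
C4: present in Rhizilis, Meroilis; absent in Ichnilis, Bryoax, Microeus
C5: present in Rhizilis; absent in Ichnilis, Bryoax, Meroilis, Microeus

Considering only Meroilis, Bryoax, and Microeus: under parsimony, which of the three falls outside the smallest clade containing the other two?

Microeus

Character polarity is set by the outgroup: the derived state is whichever differs from the outgroup's state, so for C1, C2, C3 the derived state is 'absent', and for the remaining characters it is 'present'.
C1 (derived state 'absent') is shared by Bryoax, Meroilis, and Rhizilis — a synapomorphy uniting that clade.
C2: derived state 'absent' in Rhizilis only — an autapomorphy, so it tells us nothing about relationships among taxa.
All ingroup taxa share the derived state 'absent' for C3; it defines the ingroup but does not resolve relationships within it.
C4: derived state 'present' in Meroilis and Rhizilis only — synapomorphy for {Meroilis, Rhizilis}.
C5 (derived state 'present') is unique to Rhizilis (autapomorphy; uninformative for grouping).
Most parsimonious ingroup topology: (((Rhizilis,Meroilis),Bryoax),Microeus).
Bryoax and Meroilis share a more recent common ancestor with each other than either does with Microeus, so Microeus is the least closely related of the three.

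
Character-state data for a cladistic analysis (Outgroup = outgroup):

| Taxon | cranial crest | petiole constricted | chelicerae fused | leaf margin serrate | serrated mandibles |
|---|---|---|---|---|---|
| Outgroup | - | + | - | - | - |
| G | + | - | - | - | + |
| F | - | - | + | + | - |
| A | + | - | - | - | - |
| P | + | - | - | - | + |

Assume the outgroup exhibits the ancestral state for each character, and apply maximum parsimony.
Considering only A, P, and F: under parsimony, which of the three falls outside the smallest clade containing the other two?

F

Character polarity is set by the outgroup: the derived state is whichever differs from the outgroup's state, so for petiole constricted the derived state is '-', and for the remaining characters it is '+'.
Only A, G, and P show the derived state '+' for cranial crest, supporting them as a clade.
petiole constricted (derived state '-') is shared by all ingroup taxa — unites the whole ingroup.
chelicerae fused: derived state '+' in F only — an autapomorphy, so it tells us nothing about relationships among taxa.
leaf margin serrate: derived state '+' in F only — an autapomorphy, so it tells us nothing about relationships among taxa.
serrated mandibles (derived state '+') is shared by G and P — a synapomorphy uniting that clade.
Most parsimonious ingroup topology: (((G,P),A),F).
P and A share a more recent common ancestor with each other than either does with F, so F is the least closely related of the three.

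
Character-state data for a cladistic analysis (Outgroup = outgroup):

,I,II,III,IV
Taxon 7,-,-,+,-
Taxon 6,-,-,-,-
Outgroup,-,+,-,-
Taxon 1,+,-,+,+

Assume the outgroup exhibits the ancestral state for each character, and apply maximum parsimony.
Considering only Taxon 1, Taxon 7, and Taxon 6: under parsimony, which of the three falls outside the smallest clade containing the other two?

Taxon 6

Character polarity is set by the outgroup: the derived state is whichever differs from the outgroup's state, so for II the derived state is '-', and for the remaining characters it is '+'.
I: derived state '+' in Taxon 1 only — an autapomorphy, so it tells us nothing about relationships among taxa.
II (derived state '-') is shared by all ingroup taxa — unites the whole ingroup.
Only Taxon 1 and Taxon 7 show the derived state '+' for III, supporting them as a clade.
IV (derived state '+') is unique to Taxon 1 (autapomorphy; uninformative for grouping).
Most parsimonious ingroup topology: ((Taxon 1,Taxon 7),Taxon 6).
Taxon 1 and Taxon 7 share a more recent common ancestor with each other than either does with Taxon 6, so Taxon 6 is the least closely related of the three.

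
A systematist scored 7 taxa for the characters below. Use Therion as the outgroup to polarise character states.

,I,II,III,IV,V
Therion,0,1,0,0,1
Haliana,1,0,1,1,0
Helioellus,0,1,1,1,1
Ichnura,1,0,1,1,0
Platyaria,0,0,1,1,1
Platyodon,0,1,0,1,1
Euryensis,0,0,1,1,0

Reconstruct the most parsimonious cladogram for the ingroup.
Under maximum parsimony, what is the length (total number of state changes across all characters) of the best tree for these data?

5

Character polarity is set by the outgroup: the derived state is whichever differs from the outgroup's state, so for II, V the derived state is '0', and for the remaining characters it is '1'.
I (derived state '1') is shared by Haliana and Ichnura — a synapomorphy uniting that clade.
II (derived state '0') is shared by Euryensis, Haliana, Ichnura, and Platyaria — a synapomorphy uniting that clade.
III: derived state '1' in Euryensis, Haliana, Helioellus, Ichnura, and Platyaria only — synapomorphy for {Euryensis, Haliana, Helioellus, Ichnura, Platyaria}.
All ingroup taxa share the derived state '1' for IV; it defines the ingroup but does not resolve relationships within it.
V: derived state '0' in Euryensis, Haliana, and Ichnura only — synapomorphy for {Euryensis, Haliana, Ichnura}.
Most parsimonious ingroup topology: (((((Haliana,Ichnura),Euryensis),Platyaria),Helioellus),Platyodon).
Changes per character on this tree: I: 1; II: 1; III: 1; IV: 1; V: 1.
Total = 5.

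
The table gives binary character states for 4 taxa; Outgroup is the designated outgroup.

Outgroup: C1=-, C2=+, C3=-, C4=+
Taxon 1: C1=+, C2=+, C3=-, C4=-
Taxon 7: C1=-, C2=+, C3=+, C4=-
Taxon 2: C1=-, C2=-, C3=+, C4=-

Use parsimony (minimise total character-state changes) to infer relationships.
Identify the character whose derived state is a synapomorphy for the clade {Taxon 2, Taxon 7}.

Character polarity is set by the outgroup: the derived state is whichever differs from the outgroup's state, so for C2, C4 the derived state is '-', and for the remaining characters it is '+'.
C1 (derived state '+') is unique to Taxon 1 (autapomorphy; uninformative for grouping).
C2: derived state '-' in Taxon 2 only — an autapomorphy, so it tells us nothing about relationships among taxa.
C3 (derived state '+') is shared by Taxon 2 and Taxon 7 — a synapomorphy uniting that clade.
C4 (derived state '-') is shared by all ingroup taxa — unites the whole ingroup.
Most parsimonious ingroup topology: (Taxon 1,(Taxon 7,Taxon 2)).
The clade {Taxon 2, Taxon 7} is supported by C3: its derived state '+' occurs in exactly those taxa and in no other taxon (including the outgroup).

C3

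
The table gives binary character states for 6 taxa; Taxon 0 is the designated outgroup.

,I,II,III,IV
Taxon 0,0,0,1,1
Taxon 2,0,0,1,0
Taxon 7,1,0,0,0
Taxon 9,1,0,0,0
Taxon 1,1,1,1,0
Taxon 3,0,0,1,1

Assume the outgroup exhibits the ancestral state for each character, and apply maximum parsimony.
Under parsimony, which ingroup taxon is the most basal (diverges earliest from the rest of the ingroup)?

Taxon 3

Character polarity is set by the outgroup: the derived state is whichever differs from the outgroup's state, so for III, IV the derived state is '0', and for the remaining characters it is '1'.
I: derived state '1' in Taxon 1, Taxon 7, and Taxon 9 only — synapomorphy for {Taxon 1, Taxon 7, Taxon 9}.
II: derived state '1' in Taxon 1 only — an autapomorphy, so it tells us nothing about relationships among taxa.
Only Taxon 7 and Taxon 9 show the derived state '0' for III, supporting them as a clade.
IV (derived state '0') is shared by Taxon 1, Taxon 2, Taxon 7, and Taxon 9 — a synapomorphy uniting that clade.
Most parsimonious ingroup topology: ((Taxon 2,((Taxon 7,Taxon 9),Taxon 1)),Taxon 3).
Taxon 3 is sister to the clade containing all other ingroup taxa, so it is the earliest-diverging (most basal) ingroup lineage.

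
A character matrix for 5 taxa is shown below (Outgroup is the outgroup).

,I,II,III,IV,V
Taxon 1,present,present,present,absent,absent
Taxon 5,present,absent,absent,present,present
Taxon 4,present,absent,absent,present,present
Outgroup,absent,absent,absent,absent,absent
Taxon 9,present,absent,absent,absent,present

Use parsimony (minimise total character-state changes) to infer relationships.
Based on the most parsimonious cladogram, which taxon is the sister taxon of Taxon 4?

The outgroup has state 'absent' for every character, so 'present' is the derived state throughout.
I (derived state 'present') is shared by all ingroup taxa — unites the whole ingroup.
II (derived state 'present') is unique to Taxon 1 (autapomorphy; uninformative for grouping).
III (derived state 'present') is unique to Taxon 1 (autapomorphy; uninformative for grouping).
IV (derived state 'present') is shared by Taxon 4 and Taxon 5 — a synapomorphy uniting that clade.
V: derived state 'present' in Taxon 4, Taxon 5, and Taxon 9 only — synapomorphy for {Taxon 4, Taxon 5, Taxon 9}.
Most parsimonious ingroup topology: (((Taxon 5,Taxon 4),Taxon 9),Taxon 1).
Taxon 4 and Taxon 5 form a cherry on this tree, so they are sister taxa.

Taxon 5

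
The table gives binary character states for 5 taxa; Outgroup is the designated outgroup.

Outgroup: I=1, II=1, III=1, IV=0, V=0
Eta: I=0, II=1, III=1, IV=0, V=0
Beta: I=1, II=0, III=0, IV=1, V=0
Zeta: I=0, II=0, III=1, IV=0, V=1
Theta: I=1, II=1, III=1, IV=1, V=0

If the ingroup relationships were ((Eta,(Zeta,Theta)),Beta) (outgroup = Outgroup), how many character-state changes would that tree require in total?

Map each character onto ((Eta,(Zeta,Theta)),Beta) (rooted by Outgroup) and count the minimum state changes it requires (Fitch parsimony):
I: 2; II: 2; III: 1; IV: 2; V: 1.
Total tree length = 8.

8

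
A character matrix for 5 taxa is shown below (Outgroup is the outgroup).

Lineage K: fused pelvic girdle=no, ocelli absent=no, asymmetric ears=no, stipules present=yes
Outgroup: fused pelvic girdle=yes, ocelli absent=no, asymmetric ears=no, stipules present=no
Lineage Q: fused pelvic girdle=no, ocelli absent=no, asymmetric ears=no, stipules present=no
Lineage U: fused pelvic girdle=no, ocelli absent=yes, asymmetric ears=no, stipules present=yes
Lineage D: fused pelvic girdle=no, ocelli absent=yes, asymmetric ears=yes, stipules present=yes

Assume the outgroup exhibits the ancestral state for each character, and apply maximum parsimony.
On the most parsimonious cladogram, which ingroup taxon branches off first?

Lineage Q

Character polarity is set by the outgroup: the derived state is whichever differs from the outgroup's state, so for fused pelvic girdle the derived state is 'no', and for the remaining characters it is 'yes'.
fused pelvic girdle (derived state 'no') is shared by all ingroup taxa — unites the whole ingroup.
ocelli absent: derived state 'yes' in Lineage D and Lineage U only — synapomorphy for {Lineage D, Lineage U}.
asymmetric ears (derived state 'yes') is unique to Lineage D (autapomorphy; uninformative for grouping).
stipules present (derived state 'yes') is shared by Lineage D, Lineage K, and Lineage U — a synapomorphy uniting that clade.
Most parsimonious ingroup topology: (Lineage Q,((Lineage U,Lineage D),Lineage K)).
Lineage Q is sister to the clade containing all other ingroup taxa, so it is the earliest-diverging (most basal) ingroup lineage.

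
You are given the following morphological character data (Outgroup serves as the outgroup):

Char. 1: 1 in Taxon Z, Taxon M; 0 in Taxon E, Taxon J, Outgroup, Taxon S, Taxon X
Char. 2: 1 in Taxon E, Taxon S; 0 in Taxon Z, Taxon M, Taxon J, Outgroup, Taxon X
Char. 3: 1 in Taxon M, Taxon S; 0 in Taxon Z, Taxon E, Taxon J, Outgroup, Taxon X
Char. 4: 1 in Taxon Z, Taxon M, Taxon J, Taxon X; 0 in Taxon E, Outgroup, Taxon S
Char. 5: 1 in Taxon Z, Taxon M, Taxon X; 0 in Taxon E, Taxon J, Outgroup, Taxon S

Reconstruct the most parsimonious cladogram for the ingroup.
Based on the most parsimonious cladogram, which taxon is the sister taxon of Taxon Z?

The outgroup has state '0' for every character, so '1' is the derived state throughout.
Only Taxon M and Taxon Z show the derived state '1' for Char. 1, supporting them as a clade.
Char. 2 (derived state '1') is shared by Taxon E and Taxon S — a synapomorphy uniting that clade.
Char. 3 (state '1') occurs in Taxon M and Taxon S but conflicts with the nesting implied by the other characters — most parsimoniously interpreted as homoplasy.
Char. 4 (derived state '1') is shared by Taxon J, Taxon M, Taxon X, and Taxon Z — a synapomorphy uniting that clade.
Char. 5: derived state '1' in Taxon M, Taxon X, and Taxon Z only — synapomorphy for {Taxon M, Taxon X, Taxon Z}.
Most parsimonious ingroup topology: ((Taxon E,Taxon S),(Taxon J,(Taxon X,(Taxon M,Taxon Z)))).
Taxon Z and Taxon M form a cherry on this tree, so they are sister taxa.

Taxon M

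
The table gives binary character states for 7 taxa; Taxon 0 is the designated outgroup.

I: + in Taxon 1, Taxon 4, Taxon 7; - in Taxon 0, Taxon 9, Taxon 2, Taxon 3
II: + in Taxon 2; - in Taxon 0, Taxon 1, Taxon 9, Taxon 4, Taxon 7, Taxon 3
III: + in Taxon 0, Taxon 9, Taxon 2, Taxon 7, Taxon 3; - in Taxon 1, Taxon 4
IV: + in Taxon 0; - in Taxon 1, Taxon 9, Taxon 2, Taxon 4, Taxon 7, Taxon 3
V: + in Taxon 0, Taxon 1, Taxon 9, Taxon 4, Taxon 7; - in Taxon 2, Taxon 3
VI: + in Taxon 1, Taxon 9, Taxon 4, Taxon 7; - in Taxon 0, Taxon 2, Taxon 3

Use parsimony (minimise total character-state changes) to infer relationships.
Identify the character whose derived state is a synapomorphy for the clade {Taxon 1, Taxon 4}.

Character polarity is set by the outgroup: the derived state is whichever differs from the outgroup's state, so for III, IV, V the derived state is '-', and for the remaining characters it is '+'.
Only Taxon 1, Taxon 4, and Taxon 7 show the derived state '+' for I, supporting them as a clade.
II (derived state '+') is unique to Taxon 2 (autapomorphy; uninformative for grouping).
III (derived state '-') is shared by Taxon 1 and Taxon 4 — a synapomorphy uniting that clade.
IV (derived state '-') is shared by all ingroup taxa — unites the whole ingroup.
V: derived state '-' in Taxon 2 and Taxon 3 only — synapomorphy for {Taxon 2, Taxon 3}.
Only Taxon 1, Taxon 4, Taxon 7, and Taxon 9 show the derived state '+' for VI, supporting them as a clade.
Most parsimonious ingroup topology: ((((Taxon 1,Taxon 4),Taxon 7),Taxon 9),(Taxon 2,Taxon 3)).
The clade {Taxon 1, Taxon 4} is supported by III: its derived state '-' occurs in exactly those taxa and in no other taxon (including the outgroup).

III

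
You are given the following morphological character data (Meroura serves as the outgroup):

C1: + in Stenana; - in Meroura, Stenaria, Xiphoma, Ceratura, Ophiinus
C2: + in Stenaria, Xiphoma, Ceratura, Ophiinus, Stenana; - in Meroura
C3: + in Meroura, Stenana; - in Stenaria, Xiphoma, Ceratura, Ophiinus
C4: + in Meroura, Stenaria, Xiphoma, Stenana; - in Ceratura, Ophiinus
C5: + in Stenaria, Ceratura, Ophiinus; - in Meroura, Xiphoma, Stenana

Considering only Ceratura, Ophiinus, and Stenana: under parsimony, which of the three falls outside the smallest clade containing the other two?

Character polarity is set by the outgroup: the derived state is whichever differs from the outgroup's state, so for C3, C4 the derived state is '-', and for the remaining characters it is '+'.
C1: derived state '+' in Stenana only — an autapomorphy, so it tells us nothing about relationships among taxa.
All ingroup taxa share the derived state '+' for C2; it defines the ingroup but does not resolve relationships within it.
C3: derived state '-' in Ceratura, Ophiinus, Stenaria, and Xiphoma only — synapomorphy for {Ceratura, Ophiinus, Stenaria, Xiphoma}.
C4 (derived state '-') is shared by Ceratura and Ophiinus — a synapomorphy uniting that clade.
C5: derived state '+' in Ceratura, Ophiinus, and Stenaria only — synapomorphy for {Ceratura, Ophiinus, Stenaria}.
Most parsimonious ingroup topology: (((Stenaria,(Ceratura,Ophiinus)),Xiphoma),Stenana).
Ophiinus and Ceratura share a more recent common ancestor with each other than either does with Stenana, so Stenana is the least closely related of the three.

Stenana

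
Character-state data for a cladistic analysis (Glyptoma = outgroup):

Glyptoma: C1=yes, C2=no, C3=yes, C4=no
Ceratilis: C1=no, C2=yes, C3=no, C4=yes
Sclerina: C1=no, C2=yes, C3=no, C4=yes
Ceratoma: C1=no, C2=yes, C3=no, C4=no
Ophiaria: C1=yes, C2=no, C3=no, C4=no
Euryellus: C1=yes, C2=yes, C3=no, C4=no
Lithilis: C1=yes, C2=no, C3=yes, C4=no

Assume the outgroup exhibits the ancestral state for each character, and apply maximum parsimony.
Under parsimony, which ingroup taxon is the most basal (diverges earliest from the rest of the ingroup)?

Character polarity is set by the outgroup: the derived state is whichever differs from the outgroup's state, so for C1, C3 the derived state is 'no', and for the remaining characters it is 'yes'.
C1 (derived state 'no') is shared by Ceratilis, Ceratoma, and Sclerina — a synapomorphy uniting that clade.
C2 (derived state 'yes') is shared by Ceratilis, Ceratoma, Euryellus, and Sclerina — a synapomorphy uniting that clade.
C3: derived state 'no' in Ceratilis, Ceratoma, Euryellus, Ophiaria, and Sclerina only — synapomorphy for {Ceratilis, Ceratoma, Euryellus, Ophiaria, Sclerina}.
C4 (derived state 'yes') is shared by Ceratilis and Sclerina — a synapomorphy uniting that clade.
Most parsimonious ingroup topology: (((((Ceratilis,Sclerina),Ceratoma),Euryellus),Ophiaria),Lithilis).
Lithilis is sister to the clade containing all other ingroup taxa, so it is the earliest-diverging (most basal) ingroup lineage.

Lithilis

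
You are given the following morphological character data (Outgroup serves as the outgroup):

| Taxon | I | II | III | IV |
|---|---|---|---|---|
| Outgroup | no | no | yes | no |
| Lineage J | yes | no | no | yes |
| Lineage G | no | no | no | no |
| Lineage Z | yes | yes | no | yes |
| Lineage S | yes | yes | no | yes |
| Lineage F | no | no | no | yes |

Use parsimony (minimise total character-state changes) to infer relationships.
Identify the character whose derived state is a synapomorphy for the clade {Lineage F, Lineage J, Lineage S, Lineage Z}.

IV

Character polarity is set by the outgroup: the derived state is whichever differs from the outgroup's state, so for III the derived state is 'no', and for the remaining characters it is 'yes'.
I: derived state 'yes' in Lineage J, Lineage S, and Lineage Z only — synapomorphy for {Lineage J, Lineage S, Lineage Z}.
Only Lineage S and Lineage Z show the derived state 'yes' for II, supporting them as a clade.
All ingroup taxa share the derived state 'no' for III; it defines the ingroup but does not resolve relationships within it.
Only Lineage F, Lineage J, Lineage S, and Lineage Z show the derived state 'yes' for IV, supporting them as a clade.
Most parsimonious ingroup topology: (((Lineage J,(Lineage Z,Lineage S)),Lineage F),Lineage G).
The clade {Lineage F, Lineage J, Lineage S, Lineage Z} is supported by IV: its derived state 'yes' occurs in exactly those taxa and in no other taxon (including the outgroup).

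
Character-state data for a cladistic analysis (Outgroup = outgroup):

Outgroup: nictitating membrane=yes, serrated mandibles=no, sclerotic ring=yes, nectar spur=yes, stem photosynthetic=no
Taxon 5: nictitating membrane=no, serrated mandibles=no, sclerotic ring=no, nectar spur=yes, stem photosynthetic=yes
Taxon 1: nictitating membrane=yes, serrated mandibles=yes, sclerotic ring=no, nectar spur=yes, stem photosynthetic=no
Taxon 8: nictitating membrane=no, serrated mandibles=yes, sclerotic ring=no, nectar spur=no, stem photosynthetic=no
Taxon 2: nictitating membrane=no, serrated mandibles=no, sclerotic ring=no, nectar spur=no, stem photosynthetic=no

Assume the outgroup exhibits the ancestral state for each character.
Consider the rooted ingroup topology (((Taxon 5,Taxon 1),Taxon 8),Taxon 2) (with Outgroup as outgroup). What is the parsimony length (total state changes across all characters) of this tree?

8

Map each character onto (((Taxon 5,Taxon 1),Taxon 8),Taxon 2) (rooted by Outgroup) and count the minimum state changes it requires (Fitch parsimony):
nictitating membrane: 2; serrated mandibles: 2; sclerotic ring: 1; nectar spur: 2; stem photosynthetic: 1.
Total tree length = 8.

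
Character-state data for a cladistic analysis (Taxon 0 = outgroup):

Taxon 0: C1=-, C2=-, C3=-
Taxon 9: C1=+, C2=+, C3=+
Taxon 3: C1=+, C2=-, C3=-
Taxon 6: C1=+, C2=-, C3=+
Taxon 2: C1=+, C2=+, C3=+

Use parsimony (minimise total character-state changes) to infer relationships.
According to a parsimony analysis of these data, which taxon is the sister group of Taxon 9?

The outgroup has state '-' for every character, so '+' is the derived state throughout.
C1 (derived state '+') is shared by all ingroup taxa — unites the whole ingroup.
Only Taxon 2 and Taxon 9 show the derived state '+' for C2, supporting them as a clade.
C3: derived state '+' in Taxon 2, Taxon 6, and Taxon 9 only — synapomorphy for {Taxon 2, Taxon 6, Taxon 9}.
Most parsimonious ingroup topology: (((Taxon 9,Taxon 2),Taxon 6),Taxon 3).
Taxon 9 and Taxon 2 form a cherry on this tree, so they are sister taxa.

Taxon 2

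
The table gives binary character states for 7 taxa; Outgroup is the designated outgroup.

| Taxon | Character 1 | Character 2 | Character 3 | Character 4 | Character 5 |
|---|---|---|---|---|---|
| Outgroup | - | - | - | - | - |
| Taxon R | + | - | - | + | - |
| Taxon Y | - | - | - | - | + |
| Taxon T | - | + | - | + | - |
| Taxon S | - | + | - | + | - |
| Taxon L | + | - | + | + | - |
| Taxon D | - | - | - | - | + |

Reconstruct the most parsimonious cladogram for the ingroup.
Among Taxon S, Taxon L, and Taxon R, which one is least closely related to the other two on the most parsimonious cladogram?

Taxon S

The outgroup has state '-' for every character, so '+' is the derived state throughout.
Only Taxon L and Taxon R show the derived state '+' for Character 1, supporting them as a clade.
Character 2: derived state '+' in Taxon S and Taxon T only — synapomorphy for {Taxon S, Taxon T}.
Character 3: derived state '+' in Taxon L only — an autapomorphy, so it tells us nothing about relationships among taxa.
Only Taxon L, Taxon R, Taxon S, and Taxon T show the derived state '+' for Character 4, supporting them as a clade.
Character 5: derived state '+' in Taxon D and Taxon Y only — synapomorphy for {Taxon D, Taxon Y}.
Most parsimonious ingroup topology: (((Taxon R,Taxon L),(Taxon T,Taxon S)),(Taxon Y,Taxon D)).
Taxon R and Taxon L share a more recent common ancestor with each other than either does with Taxon S, so Taxon S is the least closely related of the three.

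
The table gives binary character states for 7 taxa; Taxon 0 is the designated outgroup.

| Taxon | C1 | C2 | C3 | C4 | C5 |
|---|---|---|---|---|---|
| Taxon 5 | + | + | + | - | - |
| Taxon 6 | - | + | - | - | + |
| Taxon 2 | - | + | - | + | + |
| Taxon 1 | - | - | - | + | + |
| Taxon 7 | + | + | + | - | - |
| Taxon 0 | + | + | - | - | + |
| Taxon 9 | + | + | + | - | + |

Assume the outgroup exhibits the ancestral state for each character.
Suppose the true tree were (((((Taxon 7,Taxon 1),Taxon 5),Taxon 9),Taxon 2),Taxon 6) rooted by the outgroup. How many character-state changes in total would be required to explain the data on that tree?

10

Map each character onto (((((Taxon 7,Taxon 1),Taxon 5),Taxon 9),Taxon 2),Taxon 6) (rooted by Taxon 0) and count the minimum state changes it requires (Fitch parsimony):
C1: 3; C2: 1; C3: 2; C4: 2; C5: 2.
Total tree length = 10.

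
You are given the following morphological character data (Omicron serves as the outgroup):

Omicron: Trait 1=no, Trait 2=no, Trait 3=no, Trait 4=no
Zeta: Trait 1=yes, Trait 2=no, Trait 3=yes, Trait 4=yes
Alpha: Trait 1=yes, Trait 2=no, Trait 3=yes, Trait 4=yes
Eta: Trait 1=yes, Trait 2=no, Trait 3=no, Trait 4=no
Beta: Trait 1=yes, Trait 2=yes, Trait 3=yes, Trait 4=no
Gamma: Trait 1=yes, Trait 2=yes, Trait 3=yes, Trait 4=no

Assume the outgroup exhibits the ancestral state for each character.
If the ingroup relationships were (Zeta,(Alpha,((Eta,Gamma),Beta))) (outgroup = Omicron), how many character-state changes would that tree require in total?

7

Map each character onto (Zeta,(Alpha,((Eta,Gamma),Beta))) (rooted by Omicron) and count the minimum state changes it requires (Fitch parsimony):
Trait 1: 1; Trait 2: 2; Trait 3: 2; Trait 4: 2.
Total tree length = 7.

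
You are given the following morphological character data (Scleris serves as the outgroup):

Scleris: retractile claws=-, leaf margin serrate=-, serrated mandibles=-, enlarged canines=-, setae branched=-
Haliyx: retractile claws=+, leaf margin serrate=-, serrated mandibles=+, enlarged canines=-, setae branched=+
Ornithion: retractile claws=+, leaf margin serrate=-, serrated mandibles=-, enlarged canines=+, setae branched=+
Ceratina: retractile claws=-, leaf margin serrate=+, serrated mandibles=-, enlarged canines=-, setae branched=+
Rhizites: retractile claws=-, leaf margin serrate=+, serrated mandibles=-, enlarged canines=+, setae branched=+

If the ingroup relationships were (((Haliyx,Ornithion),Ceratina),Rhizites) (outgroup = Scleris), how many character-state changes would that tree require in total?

Map each character onto (((Haliyx,Ornithion),Ceratina),Rhizites) (rooted by Scleris) and count the minimum state changes it requires (Fitch parsimony):
retractile claws: 1; leaf margin serrate: 2; serrated mandibles: 1; enlarged canines: 2; setae branched: 1.
Total tree length = 7.

7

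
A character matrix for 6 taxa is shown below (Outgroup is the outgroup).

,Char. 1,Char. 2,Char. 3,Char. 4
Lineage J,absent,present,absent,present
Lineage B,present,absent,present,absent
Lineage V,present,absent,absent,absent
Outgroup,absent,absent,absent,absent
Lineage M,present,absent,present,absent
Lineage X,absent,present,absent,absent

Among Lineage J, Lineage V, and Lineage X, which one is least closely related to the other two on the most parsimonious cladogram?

The outgroup has state 'absent' for every character, so 'present' is the derived state throughout.
Char. 1 (derived state 'present') is shared by Lineage B, Lineage M, and Lineage V — a synapomorphy uniting that clade.
Char. 2: derived state 'present' in Lineage J and Lineage X only — synapomorphy for {Lineage J, Lineage X}.
Char. 3 (derived state 'present') is shared by Lineage B and Lineage M — a synapomorphy uniting that clade.
Char. 4 (derived state 'present') is unique to Lineage J (autapomorphy; uninformative for grouping).
Most parsimonious ingroup topology: (((Lineage M,Lineage B),Lineage V),(Lineage J,Lineage X)).
Lineage J and Lineage X share a more recent common ancestor with each other than either does with Lineage V, so Lineage V is the least closely related of the three.

Lineage V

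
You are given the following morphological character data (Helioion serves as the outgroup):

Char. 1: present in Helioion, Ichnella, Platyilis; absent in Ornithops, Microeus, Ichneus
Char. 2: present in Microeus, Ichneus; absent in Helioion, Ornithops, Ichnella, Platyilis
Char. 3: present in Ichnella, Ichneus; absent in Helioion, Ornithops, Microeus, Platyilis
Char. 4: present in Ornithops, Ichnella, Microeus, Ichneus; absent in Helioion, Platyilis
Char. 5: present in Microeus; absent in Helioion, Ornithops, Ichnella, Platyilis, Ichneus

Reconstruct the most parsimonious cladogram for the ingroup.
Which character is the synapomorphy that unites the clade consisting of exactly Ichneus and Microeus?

Char. 2

Character polarity is set by the outgroup: the derived state is whichever differs from the outgroup's state, so for Char. 1 the derived state is 'absent', and for the remaining characters it is 'present'.
Only Ichneus, Microeus, and Ornithops show the derived state 'absent' for Char. 1, supporting them as a clade.
Only Ichneus and Microeus show the derived state 'present' for Char. 2, supporting them as a clade.
Char. 3 (state 'present') occurs in Ichnella and Ichneus but conflicts with the nesting implied by the other characters — most parsimoniously interpreted as homoplasy.
Char. 4: derived state 'present' in Ichnella, Ichneus, Microeus, and Ornithops only — synapomorphy for {Ichnella, Ichneus, Microeus, Ornithops}.
Char. 5: derived state 'present' in Microeus only — an autapomorphy, so it tells us nothing about relationships among taxa.
Most parsimonious ingroup topology: (((Ornithops,(Microeus,Ichneus)),Ichnella),Platyilis).
The clade {Ichneus, Microeus} is supported by Char. 2: its derived state 'present' occurs in exactly those taxa and in no other taxon (including the outgroup).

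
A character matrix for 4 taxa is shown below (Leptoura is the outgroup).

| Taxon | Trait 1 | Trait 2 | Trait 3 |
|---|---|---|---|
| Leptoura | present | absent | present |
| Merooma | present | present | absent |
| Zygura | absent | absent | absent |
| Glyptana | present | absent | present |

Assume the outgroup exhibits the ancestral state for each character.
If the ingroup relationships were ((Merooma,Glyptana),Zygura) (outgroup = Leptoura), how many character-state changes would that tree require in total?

Map each character onto ((Merooma,Glyptana),Zygura) (rooted by Leptoura) and count the minimum state changes it requires (Fitch parsimony):
Trait 1: 1; Trait 2: 1; Trait 3: 2.
Total tree length = 4.

4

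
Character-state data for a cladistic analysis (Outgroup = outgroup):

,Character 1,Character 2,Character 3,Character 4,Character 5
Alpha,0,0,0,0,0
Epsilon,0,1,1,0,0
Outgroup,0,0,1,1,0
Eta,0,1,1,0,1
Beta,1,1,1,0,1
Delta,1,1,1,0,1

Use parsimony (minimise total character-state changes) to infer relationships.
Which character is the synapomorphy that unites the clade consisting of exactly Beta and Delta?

Character 1

Character polarity is set by the outgroup: the derived state is whichever differs from the outgroup's state, so for Character 3, Character 4 the derived state is '0', and for the remaining characters it is '1'.
Character 1 (derived state '1') is shared by Beta and Delta — a synapomorphy uniting that clade.
Only Beta, Delta, Epsilon, and Eta show the derived state '1' for Character 2, supporting them as a clade.
Character 3: derived state '0' in Alpha only — an autapomorphy, so it tells us nothing about relationships among taxa.
Character 4 (derived state '0') is shared by all ingroup taxa — unites the whole ingroup.
Character 5: derived state '1' in Beta, Delta, and Eta only — synapomorphy for {Beta, Delta, Eta}.
Most parsimonious ingroup topology: (((Eta,(Delta,Beta)),Epsilon),Alpha).
The clade {Beta, Delta} is supported by Character 1: its derived state '1' occurs in exactly those taxa and in no other taxon (including the outgroup).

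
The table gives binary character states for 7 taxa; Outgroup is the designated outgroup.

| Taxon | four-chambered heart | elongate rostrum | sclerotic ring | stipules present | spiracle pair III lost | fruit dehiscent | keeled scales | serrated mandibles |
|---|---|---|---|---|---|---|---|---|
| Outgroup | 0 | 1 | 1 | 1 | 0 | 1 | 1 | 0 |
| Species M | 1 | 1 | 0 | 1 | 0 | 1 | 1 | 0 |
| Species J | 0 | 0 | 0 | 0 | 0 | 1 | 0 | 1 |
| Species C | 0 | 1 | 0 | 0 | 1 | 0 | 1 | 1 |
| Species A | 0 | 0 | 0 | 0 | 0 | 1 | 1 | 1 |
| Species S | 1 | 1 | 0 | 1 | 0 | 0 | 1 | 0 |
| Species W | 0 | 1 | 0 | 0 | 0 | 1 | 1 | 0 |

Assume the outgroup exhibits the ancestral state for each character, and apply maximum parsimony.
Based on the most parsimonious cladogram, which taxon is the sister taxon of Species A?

Character polarity is set by the outgroup: the derived state is whichever differs from the outgroup's state, so for elongate rostrum, sclerotic ring, stipules present, fruit dehiscent, keeled scales the derived state is '0', and for the remaining characters it is '1'.
four-chambered heart (derived state '1') is shared by Species M and Species S — a synapomorphy uniting that clade.
Only Species A and Species J show the derived state '0' for elongate rostrum, supporting them as a clade.
sclerotic ring (derived state '0') is shared by all ingroup taxa — unites the whole ingroup.
stipules present: derived state '0' in Species A, Species C, Species J, and Species W only — synapomorphy for {Species A, Species C, Species J, Species W}.
spiracle pair III lost (derived state '1') is unique to Species C (autapomorphy; uninformative for grouping).
fruit dehiscent (state '0') occurs in Species C and Species S but conflicts with the nesting implied by the other characters — most parsimoniously interpreted as homoplasy.
keeled scales (derived state '0') is unique to Species J (autapomorphy; uninformative for grouping).
serrated mandibles (derived state '1') is shared by Species A, Species C, and Species J — a synapomorphy uniting that clade.
Most parsimonious ingroup topology: ((Species M,Species S),(((Species J,Species A),Species C),Species W)).
Species A and Species J form a cherry on this tree, so they are sister taxa.

Species J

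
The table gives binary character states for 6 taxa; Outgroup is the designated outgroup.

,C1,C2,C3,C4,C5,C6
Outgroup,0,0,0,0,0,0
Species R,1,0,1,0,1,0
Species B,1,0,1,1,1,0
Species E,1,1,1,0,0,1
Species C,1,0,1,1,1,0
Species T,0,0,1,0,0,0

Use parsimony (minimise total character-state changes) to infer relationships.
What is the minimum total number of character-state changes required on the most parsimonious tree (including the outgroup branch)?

The outgroup has state '0' for every character, so '1' is the derived state throughout.
C1: derived state '1' in Species B, Species C, Species E, and Species R only — synapomorphy for {Species B, Species C, Species E, Species R}.
C2: derived state '1' in Species E only — an autapomorphy, so it tells us nothing about relationships among taxa.
C3 (derived state '1') is shared by all ingroup taxa — unites the whole ingroup.
Only Species B and Species C show the derived state '1' for C4, supporting them as a clade.
C5 (derived state '1') is shared by Species B, Species C, and Species R — a synapomorphy uniting that clade.
C6: derived state '1' in Species E only — an autapomorphy, so it tells us nothing about relationships among taxa.
Most parsimonious ingroup topology: (((Species R,(Species B,Species C)),Species E),Species T).
Changes per character on this tree: C1: 1; C2: 1; C3: 1; C4: 1; C5: 1; C6: 1.
Total = 6.

6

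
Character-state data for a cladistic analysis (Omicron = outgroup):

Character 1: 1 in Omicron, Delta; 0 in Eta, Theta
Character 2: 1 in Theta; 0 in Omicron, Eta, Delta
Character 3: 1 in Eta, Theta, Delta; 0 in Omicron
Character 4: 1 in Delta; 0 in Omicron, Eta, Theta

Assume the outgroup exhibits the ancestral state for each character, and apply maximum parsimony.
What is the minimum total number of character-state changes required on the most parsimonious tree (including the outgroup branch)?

Character polarity is set by the outgroup: the derived state is whichever differs from the outgroup's state, so for Character 1 the derived state is '0', and for the remaining characters it is '1'.
Only Eta and Theta show the derived state '0' for Character 1, supporting them as a clade.
Character 2: derived state '1' in Theta only — an autapomorphy, so it tells us nothing about relationships among taxa.
All ingroup taxa share the derived state '1' for Character 3; it defines the ingroup but does not resolve relationships within it.
Character 4: derived state '1' in Delta only — an autapomorphy, so it tells us nothing about relationships among taxa.
Most parsimonious ingroup topology: ((Eta,Theta),Delta).
Changes per character on this tree: Character 1: 1; Character 2: 1; Character 3: 1; Character 4: 1.
Total = 4.

4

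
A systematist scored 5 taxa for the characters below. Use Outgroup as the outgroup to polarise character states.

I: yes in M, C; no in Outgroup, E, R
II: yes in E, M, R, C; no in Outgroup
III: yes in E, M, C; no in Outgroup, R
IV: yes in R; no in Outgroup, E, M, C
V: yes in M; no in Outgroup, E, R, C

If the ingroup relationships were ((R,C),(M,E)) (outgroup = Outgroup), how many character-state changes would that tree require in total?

7

Map each character onto ((R,C),(M,E)) (rooted by Outgroup) and count the minimum state changes it requires (Fitch parsimony):
I: 2; II: 1; III: 2; IV: 1; V: 1.
Total tree length = 7.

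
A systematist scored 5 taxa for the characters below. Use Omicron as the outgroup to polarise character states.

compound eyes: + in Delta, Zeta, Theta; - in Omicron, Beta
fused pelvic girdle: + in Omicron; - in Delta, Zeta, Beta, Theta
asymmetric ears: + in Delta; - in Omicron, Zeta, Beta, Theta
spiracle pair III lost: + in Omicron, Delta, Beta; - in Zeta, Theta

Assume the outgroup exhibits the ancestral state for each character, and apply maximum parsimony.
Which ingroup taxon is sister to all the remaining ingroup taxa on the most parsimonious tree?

Character polarity is set by the outgroup: the derived state is whichever differs from the outgroup's state, so for fused pelvic girdle, spiracle pair III lost the derived state is '-', and for the remaining characters it is '+'.
compound eyes: derived state '+' in Delta, Theta, and Zeta only — synapomorphy for {Delta, Theta, Zeta}.
All ingroup taxa share the derived state '-' for fused pelvic girdle; it defines the ingroup but does not resolve relationships within it.
asymmetric ears: derived state '+' in Delta only — an autapomorphy, so it tells us nothing about relationships among taxa.
spiracle pair III lost (derived state '-') is shared by Theta and Zeta — a synapomorphy uniting that clade.
Most parsimonious ingroup topology: ((Delta,(Zeta,Theta)),Beta).
Beta is sister to the clade containing all other ingroup taxa, so it is the earliest-diverging (most basal) ingroup lineage.

Beta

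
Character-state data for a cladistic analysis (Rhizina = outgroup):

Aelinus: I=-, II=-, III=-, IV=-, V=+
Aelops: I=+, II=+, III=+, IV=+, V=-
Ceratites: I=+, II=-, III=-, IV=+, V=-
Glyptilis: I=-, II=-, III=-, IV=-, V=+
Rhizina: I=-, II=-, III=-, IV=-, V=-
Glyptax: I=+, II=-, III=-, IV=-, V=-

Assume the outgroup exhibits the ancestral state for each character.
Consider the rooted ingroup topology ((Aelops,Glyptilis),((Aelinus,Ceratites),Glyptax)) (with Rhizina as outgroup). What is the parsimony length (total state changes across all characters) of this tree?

Map each character onto ((Aelops,Glyptilis),((Aelinus,Ceratites),Glyptax)) (rooted by Rhizina) and count the minimum state changes it requires (Fitch parsimony):
I: 3; II: 1; III: 1; IV: 2; V: 2.
Total tree length = 9.

9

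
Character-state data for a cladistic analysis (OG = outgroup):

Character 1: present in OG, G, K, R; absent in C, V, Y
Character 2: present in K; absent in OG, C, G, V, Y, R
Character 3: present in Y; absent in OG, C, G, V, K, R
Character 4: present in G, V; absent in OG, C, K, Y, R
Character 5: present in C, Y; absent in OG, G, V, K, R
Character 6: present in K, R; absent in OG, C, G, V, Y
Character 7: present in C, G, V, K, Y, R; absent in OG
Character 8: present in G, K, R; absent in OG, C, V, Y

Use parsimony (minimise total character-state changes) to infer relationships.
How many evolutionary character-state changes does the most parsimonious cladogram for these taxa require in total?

9

Character polarity is set by the outgroup: the derived state is whichever differs from the outgroup's state, so for Character 1 the derived state is 'absent', and for the remaining characters it is 'present'.
Character 1: derived state 'absent' in C, V, and Y only — synapomorphy for {C, V, Y}.
Character 2 (derived state 'present') is unique to K (autapomorphy; uninformative for grouping).
Character 3 (derived state 'present') is unique to Y (autapomorphy; uninformative for grouping).
Character 4 (state 'present') occurs in G and V but conflicts with the nesting implied by the other characters — most parsimoniously interpreted as homoplasy.
Character 5: derived state 'present' in C and Y only — synapomorphy for {C, Y}.
Character 6: derived state 'present' in K and R only — synapomorphy for {K, R}.
Character 7 (derived state 'present') is shared by all ingroup taxa — unites the whole ingroup.
Character 8: derived state 'present' in G, K, and R only — synapomorphy for {G, K, R}.
Most parsimonious ingroup topology: (((C,Y),V),(G,(K,R))).
Changes per character on this tree: Character 1: 1; Character 2: 1; Character 3: 1; Character 4: 2; Character 5: 1; Character 6: 1; Character 7: 1; Character 8: 1.
Total = 9.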